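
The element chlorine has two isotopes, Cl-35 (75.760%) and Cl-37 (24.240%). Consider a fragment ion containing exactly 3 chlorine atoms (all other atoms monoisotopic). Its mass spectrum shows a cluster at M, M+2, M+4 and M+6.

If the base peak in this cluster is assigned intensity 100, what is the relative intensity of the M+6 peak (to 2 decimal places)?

3.28

Binomial terms of (0.75760 + 0.24240)^3: M 0.4348, M+2 0.4174, M+4 0.1335, M+6 0.0142 → M is the base peak.
P(M) = C(3,0) × 0.75760^3 × 0.24240^0 = 1 × 0.4348304 × 1.0000 = 0.434830 (base)
P(M+6) = C(3,3) × 0.75760^0 × 0.24240^3 = 1 × 1.0000 × 0.01424288 = 0.014243
Relative intensity = 0.014243 / 0.434830 × 100 = 3.28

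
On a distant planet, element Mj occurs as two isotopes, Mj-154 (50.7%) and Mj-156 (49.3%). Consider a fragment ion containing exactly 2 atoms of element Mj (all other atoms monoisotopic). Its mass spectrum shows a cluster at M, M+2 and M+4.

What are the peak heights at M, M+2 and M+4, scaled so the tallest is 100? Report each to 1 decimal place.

51.4 : 100.0 : 48.6

Expanding (0.507 + 0.493)^2:
P(M) = 0.507^2 = 0.257049
P(M+2) = 2 × 0.507^1 × 0.493^1 = 0.499902
P(M+4) = 0.493^2 = 0.243049
The M+2 peak is largest (0.499902); scaling to 100 gives 51.4 : 100.0 : 48.6.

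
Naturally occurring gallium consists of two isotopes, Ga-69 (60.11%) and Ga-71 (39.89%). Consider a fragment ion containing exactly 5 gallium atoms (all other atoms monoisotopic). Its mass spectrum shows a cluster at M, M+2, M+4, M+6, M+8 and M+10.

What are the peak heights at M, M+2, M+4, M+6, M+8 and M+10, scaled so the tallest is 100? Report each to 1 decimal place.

Expanding (0.6011 + 0.3989)^5:
P(M) = 0.6011^5 = 0.078475
P(M+2) = 5 × 0.6011^4 × 0.3989^1 = 0.260388
P(M+4) = 10 × 0.6011^3 × 0.3989^2 = 0.345596
P(M+6) = 10 × 0.6011^2 × 0.3989^3 = 0.229343
P(M+8) = 5 × 0.6011^1 × 0.3989^4 = 0.076098
P(M+10) = 0.3989^5 = 0.010100
The M+4 peak is largest (0.345596); scaling to 100 gives 22.7 : 75.3 : 100.0 : 66.4 : 22.0 : 2.9.

22.7 : 75.3 : 100.0 : 66.4 : 22.0 : 2.9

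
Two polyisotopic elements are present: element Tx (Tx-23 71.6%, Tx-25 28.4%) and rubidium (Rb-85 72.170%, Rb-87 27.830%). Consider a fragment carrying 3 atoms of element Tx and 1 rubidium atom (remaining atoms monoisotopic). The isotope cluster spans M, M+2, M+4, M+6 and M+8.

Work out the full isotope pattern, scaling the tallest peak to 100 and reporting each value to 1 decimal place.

Element Tx pattern (n=3): 0.3670617 : 0.43678291 : 0.17324909 : 0.0229063
Rubidium pattern (n=1): 0.7217 : 0.2783
Convolve the two distributions (both contribute in 2-u steps):
  M: 0.3670617×0.7217 = 0.264908
  M+2: 0.3670617×0.2783 + 0.43678291×0.7217 = 0.417379
  M+4: 0.43678291×0.2783 + 0.17324909×0.7217 = 0.246591
  M+6: 0.17324909×0.2783 + 0.0229063×0.7217 = 0.064747
  M+8: 0.0229063×0.2783 = 0.006375
Scale to base peak (0.417379) = 100: 63.5 : 100.0 : 59.1 : 15.5 : 1.5

63.5 : 100.0 : 59.1 : 15.5 : 1.5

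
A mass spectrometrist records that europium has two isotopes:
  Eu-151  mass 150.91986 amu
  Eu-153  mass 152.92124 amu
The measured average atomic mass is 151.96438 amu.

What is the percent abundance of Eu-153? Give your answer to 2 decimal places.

52.19%

With x = fraction of Eu-151 (so Eu-153 is 1 − x):
150.91986·x + 152.92124·(1 − x) = 151.96438
(150.91986 − 152.92124)·x = 151.96438 − 152.92124
x = -0.95686 / -2.00138 = 0.47810 → 47.81% Eu-151, 52.19% Eu-153.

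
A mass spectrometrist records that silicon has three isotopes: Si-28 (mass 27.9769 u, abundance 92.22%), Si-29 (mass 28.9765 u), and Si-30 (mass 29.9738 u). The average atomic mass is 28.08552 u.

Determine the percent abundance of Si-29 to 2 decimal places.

4.69%

Let x and y be the fractions of Si-29 and Si-30. Then x + y = 1 − 0.9222 = 0.0778 and 28.9765x + 29.9738y = 28.08552 − 0.9222×27.9769 = 2.28522282.
Substituting: 28.9765x + 29.9738(0.0778 − x) = 2.28522282
(28.9765 − 29.9738)x = -0.04673882  ⇒  x = 0.04687, y = 0.03093
Si-29: 4.69%, Si-30: 3.09%.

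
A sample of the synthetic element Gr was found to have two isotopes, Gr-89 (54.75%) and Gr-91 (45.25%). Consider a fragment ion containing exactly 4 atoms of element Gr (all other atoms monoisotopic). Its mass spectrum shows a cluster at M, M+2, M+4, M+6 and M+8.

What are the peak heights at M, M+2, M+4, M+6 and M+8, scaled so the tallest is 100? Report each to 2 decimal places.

The 4 Gr atoms are independent, so intensities follow the terms of (0.5475 + 0.4525)^4.
P(M) = 0.5475^4 = 0.089854
P(M+2) = 4 × 0.5475^3 × 0.4525^1 = 0.297051
P(M+4) = 6 × 0.5475^2 × 0.4525^2 = 0.368262
P(M+6) = 4 × 0.5475^1 × 0.4525^3 = 0.202908
P(M+8) = 0.4525^4 = 0.041925
The M+4 peak is largest (0.368262); scaling to 100 gives 24.40 : 80.66 : 100.00 : 55.10 : 11.38.

24.40 : 80.66 : 100.00 : 55.10 : 11.38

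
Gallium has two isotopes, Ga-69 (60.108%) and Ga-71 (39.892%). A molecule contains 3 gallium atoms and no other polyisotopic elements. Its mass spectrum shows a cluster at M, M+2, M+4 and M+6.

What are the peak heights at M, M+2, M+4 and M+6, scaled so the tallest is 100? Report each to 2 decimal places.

50.23 : 100.00 : 66.37 : 14.68

The 3 Ga atoms are independent, so intensities follow the terms of (0.60108 + 0.39892)^3.
P(M) = 0.60108^3 = 0.217169
P(M+2) = 3 × 0.60108^2 × 0.39892^1 = 0.432386
P(M+4) = 3 × 0.60108^1 × 0.39892^2 = 0.286963
P(M+6) = 0.39892^3 = 0.063483
The M+2 peak is largest (0.432386); scaling to 100 gives 50.23 : 100.00 : 66.37 : 14.68.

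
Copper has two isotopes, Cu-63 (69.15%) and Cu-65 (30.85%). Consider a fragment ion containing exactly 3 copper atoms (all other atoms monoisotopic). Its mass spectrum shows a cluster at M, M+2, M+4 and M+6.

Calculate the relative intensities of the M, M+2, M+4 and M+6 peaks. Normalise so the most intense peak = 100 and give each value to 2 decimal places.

74.72 : 100.00 : 44.61 : 6.63

Each Cu atom is independently Cu-63 (p = 0.6915) or Cu-65 (q = 0.3085); the cluster is the binomial expansion (p + q)^3.
P(M) = 0.6915^3 = 0.330656
P(M+2) = 3 × 0.6915^2 × 0.3085^1 = 0.442548
P(M+4) = 3 × 0.6915^1 × 0.3085^2 = 0.197435
P(M+6) = 0.3085^3 = 0.029361
The M+2 peak is largest (0.442548); scaling to 100 gives 74.72 : 100.00 : 44.61 : 6.63.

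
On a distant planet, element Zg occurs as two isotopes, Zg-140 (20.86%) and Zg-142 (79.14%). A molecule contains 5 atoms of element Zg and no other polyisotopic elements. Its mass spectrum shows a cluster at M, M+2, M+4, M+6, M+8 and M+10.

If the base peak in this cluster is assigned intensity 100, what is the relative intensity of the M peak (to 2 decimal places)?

0.10

Term probabilities: M 0.0004, M+2 0.0075, M+4 0.0569, M+6 0.2157, M+8 0.4091, M+10 0.3104. Base peak = M+8.
P(M+8) = C(5,4) × 0.2086^1 × 0.7914^4 = 5 × 0.2086 × 0.39226918 = 0.409137 (base)
P(M) = C(5,0) × 0.2086^5 × 0.7914^0 = 1 × 0.00039498 × 1.0000 = 0.000395
Relative intensity = 0.000395 / 0.409137 × 100 = 0.10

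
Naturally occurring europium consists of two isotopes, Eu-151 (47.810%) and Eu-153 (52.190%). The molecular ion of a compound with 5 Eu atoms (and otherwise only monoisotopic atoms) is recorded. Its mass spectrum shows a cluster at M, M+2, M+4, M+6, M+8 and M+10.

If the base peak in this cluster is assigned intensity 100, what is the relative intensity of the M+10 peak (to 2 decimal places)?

11.92

(0.47810 + 0.52190)^5 gives M 0.0250, M+2 0.1363, M+4 0.2977, M+6 0.3249, M+8 0.1774, M+10 0.0387; the largest is M+6.
P(M+6) = C(5,3) × 0.47810^2 × 0.52190^3 = 10 × 0.22857961 × 0.14215492 = 0.324937 (base)
P(M+10) = C(5,5) × 0.47810^0 × 0.52190^5 = 1 × 1.0000 × 0.0387201 = 0.038720
Relative intensity = 0.038720 / 0.324937 × 100 = 11.92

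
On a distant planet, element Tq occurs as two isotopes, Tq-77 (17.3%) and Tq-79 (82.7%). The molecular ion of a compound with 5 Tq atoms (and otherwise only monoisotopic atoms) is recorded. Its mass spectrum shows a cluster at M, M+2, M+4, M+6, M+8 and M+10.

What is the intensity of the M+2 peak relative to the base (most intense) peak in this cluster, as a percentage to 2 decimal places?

Term probabilities: M 0.0002, M+2 0.0037, M+4 0.0354, M+6 0.1693, M+8 0.4046, M+10 0.3868. Base peak = M+8.
P(M+8) = C(5,4) × 0.173^1 × 0.827^4 = 5 × 0.1730 × 0.46775888 = 0.404611 (base)
P(M+2) = C(5,1) × 0.173^4 × 0.827^1 = 5 × 0.00089575 × 0.8270 = 0.003704
Relative intensity = 0.003704 / 0.404611 × 100 = 0.92

0.92%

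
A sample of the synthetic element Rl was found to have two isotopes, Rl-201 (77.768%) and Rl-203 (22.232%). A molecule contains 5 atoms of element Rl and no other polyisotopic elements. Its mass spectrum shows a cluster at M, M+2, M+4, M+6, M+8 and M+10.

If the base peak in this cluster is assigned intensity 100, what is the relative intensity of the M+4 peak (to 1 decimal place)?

57.2

Binomial terms of (0.77768 + 0.22232)^5: M 0.2844, M+2 0.4066, M+4 0.2325, M+6 0.0665, M+8 0.0095, M+10 0.0005 → M+2 is the base peak.
P(M+2) = C(5,1) × 0.77768^4 × 0.22232^1 = 5 × 0.36576633 × 0.22232 = 0.406586 (base)
P(M+4) = C(5,2) × 0.77768^3 × 0.22232^2 = 10 × 0.47033012 × 0.04942618 = 0.232466
Relative intensity = 0.232466 / 0.406586 × 100 = 57.2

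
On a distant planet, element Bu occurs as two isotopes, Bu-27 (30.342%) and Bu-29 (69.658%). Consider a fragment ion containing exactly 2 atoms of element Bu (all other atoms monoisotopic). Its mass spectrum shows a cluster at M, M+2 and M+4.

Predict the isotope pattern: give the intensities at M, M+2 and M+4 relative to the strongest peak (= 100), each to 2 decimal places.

18.97 : 87.12 : 100.00

Expanding (0.30342 + 0.69658)^2:
P(M) = 0.30342^2 = 0.092064
P(M+2) = 2 × 0.30342^1 × 0.69658^1 = 0.422713
P(M+4) = 0.69658^2 = 0.485224
The M+4 peak is largest (0.485224); scaling to 100 gives 18.97 : 87.12 : 100.00.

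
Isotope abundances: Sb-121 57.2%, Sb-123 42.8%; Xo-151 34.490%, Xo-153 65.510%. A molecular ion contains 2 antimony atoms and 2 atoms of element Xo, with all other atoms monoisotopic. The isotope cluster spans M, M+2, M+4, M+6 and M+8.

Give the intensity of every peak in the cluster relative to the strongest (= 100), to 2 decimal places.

Antimony pattern (n=2): 0.327184 : 0.489632 : 0.183184
Element Xo pattern (n=2): 0.11895601 : 0.45188798 : 0.42915601
Convolve the two distributions (both contribute in 2-u steps):
  M: 0.327184×0.11895601 = 0.038921
  M+2: 0.327184×0.45188798 + 0.489632×0.11895601 = 0.206095
  M+4: 0.327184×0.42915601 + 0.489632×0.45188798 + 0.183184×0.11895601 = 0.383463
  M+6: 0.489632×0.42915601 + 0.183184×0.45188798 = 0.292907
  M+8: 0.183184×0.42915601 = 0.078615
Scale to base peak (0.383463) = 100: 10.15 : 53.75 : 100.00 : 76.38 : 20.50

10.15 : 53.75 : 100.00 : 76.38 : 20.50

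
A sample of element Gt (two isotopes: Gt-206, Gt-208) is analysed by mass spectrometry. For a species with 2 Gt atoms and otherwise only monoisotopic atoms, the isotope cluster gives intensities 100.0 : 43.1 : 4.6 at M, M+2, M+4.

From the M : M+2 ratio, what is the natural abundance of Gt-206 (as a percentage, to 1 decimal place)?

82.3%

If p is the fraction of Gt that is Gt-206, then I(M+2)/I(M) = [C(2,1)·p^1·(1−p)] / p^2 = 2·(1−p)/p = 43.1/100.0 = 0.4310
(1−p)/p = 0.4310/2 = 0.2155  ⇒  p = 1/(1 + 0.2155) = 0.8227
Gt-206: 82.3%, Gt-208: 17.7%.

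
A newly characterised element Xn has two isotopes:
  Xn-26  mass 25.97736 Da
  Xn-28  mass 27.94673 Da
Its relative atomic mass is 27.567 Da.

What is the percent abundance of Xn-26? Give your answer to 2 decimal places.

Let x be the fractional abundance of Xn-26; then Xn-28 has abundance 1 − x.
25.97736·x + 27.94673·(1 − x) = 27.567
(25.97736 − 27.94673)·x = 27.567 − 27.94673
x = -0.37973 / -1.96937 = 0.19282 → 19.28% Xn-26, 80.72% Xn-28.

19.28%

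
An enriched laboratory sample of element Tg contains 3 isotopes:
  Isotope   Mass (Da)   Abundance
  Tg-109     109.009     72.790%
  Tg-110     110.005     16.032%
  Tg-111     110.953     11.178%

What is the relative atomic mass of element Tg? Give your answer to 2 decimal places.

109.39 Da

Ar = Σ fᵢ·mᵢ = 0.72790 × 109.009 + 0.16032 × 110.005 + 0.11178 × 110.953
= 79.3477 + 17.6360 + 12.4023 = 109.3860 Da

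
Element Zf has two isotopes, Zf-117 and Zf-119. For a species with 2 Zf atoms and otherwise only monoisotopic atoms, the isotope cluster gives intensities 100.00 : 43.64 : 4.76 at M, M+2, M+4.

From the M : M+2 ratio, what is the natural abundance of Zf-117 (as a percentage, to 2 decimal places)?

82.09%

Let p = fractional abundance of Zf-117. I(M+2)/I(M) = [C(2,1)·p^1·(1−p)] / p^2 = 2·(1−p)/p = 43.64/100.00 = 0.4364
(1−p)/p = 0.4364/2 = 0.2182  ⇒  p = 1/(1 + 0.2182) = 0.8209
Zf-117: 82.09%, Zf-119: 17.91%.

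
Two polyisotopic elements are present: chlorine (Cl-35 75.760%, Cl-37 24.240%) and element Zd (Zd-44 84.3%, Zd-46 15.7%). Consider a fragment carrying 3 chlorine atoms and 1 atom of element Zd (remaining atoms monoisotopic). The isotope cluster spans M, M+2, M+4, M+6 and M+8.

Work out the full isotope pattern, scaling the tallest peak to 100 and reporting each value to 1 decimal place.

Chlorine pattern (n=3): 0.4348304 : 0.41738208 : 0.13354464 : 0.01424288
Element Zd pattern (n=1): 0.8430 : 0.1570
Convolve the two distributions (both contribute in 2-u steps):
  M: 0.4348304×0.8430 = 0.366562
  M+2: 0.4348304×0.1570 + 0.41738208×0.8430 = 0.420121
  M+4: 0.41738208×0.1570 + 0.13354464×0.8430 = 0.178107
  M+6: 0.13354464×0.1570 + 0.01424288×0.8430 = 0.032973
  M+8: 0.01424288×0.1570 = 0.002236
Scale to base peak (0.420121) = 100: 87.3 : 100.0 : 42.4 : 7.8 : 0.5

87.3 : 100.0 : 42.4 : 7.8 : 0.5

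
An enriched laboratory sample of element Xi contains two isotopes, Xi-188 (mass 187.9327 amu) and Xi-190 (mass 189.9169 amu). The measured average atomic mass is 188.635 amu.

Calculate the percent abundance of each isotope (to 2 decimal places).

Xi-188: 64.61%, Xi-190: 35.39%

Writing the weighted mean with unknown fraction x of Xi-188:
187.9327·x + 189.9169·(1 − x) = 188.635
(187.9327 − 189.9169)·x = 188.635 − 189.9169
x = -1.2819 / -1.9842 = 0.64605 → 64.61% Xi-188, 35.39% Xi-190.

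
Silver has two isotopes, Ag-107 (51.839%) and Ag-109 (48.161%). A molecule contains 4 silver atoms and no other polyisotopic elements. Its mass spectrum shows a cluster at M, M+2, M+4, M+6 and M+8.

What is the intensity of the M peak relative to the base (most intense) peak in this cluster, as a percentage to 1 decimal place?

Term probabilities: M 0.0722, M+2 0.2684, M+4 0.3740, M+6 0.2316, M+8 0.0538. Base peak = M+4.
P(M+4) = C(4,2) × 0.51839^2 × 0.48161^2 = 6 × 0.26872819 × 0.23194819 = 0.373986 (base)
P(M) = C(4,0) × 0.51839^4 × 0.48161^0 = 1 × 0.07221484 × 1.0000 = 0.072215
Relative intensity = 0.072215 / 0.373986 × 100 = 19.3

19.3%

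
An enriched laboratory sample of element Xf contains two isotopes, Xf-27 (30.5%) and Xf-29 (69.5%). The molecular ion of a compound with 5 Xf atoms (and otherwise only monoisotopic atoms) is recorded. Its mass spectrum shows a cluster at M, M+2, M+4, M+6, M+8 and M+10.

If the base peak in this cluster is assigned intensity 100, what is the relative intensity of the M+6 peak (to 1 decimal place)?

Term probabilities: M 0.0026, M+2 0.0301, M+4 0.1370, M+6 0.3123, M+8 0.3558, M+10 0.1622. Base peak = M+8.
P(M+8) = C(5,4) × 0.305^1 × 0.695^4 = 5 × 0.3050 × 0.23331315 = 0.355803 (base)
P(M+6) = C(5,3) × 0.305^2 × 0.695^3 = 10 × 0.093025 × 0.33570238 = 0.312287
Relative intensity = 0.312287 / 0.355803 × 100 = 87.8

87.8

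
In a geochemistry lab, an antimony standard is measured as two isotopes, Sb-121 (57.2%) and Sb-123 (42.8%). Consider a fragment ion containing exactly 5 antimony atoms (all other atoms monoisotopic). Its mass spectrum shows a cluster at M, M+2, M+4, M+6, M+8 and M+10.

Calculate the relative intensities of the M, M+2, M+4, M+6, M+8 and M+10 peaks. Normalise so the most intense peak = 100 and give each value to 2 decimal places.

Each Sb atom is independently Sb-121 (p = 0.572) or Sb-123 (q = 0.428); the cluster is the binomial expansion (p + q)^5.
P(M) = 0.572^5 = 0.061232
P(M+2) = 5 × 0.572^4 × 0.428^1 = 0.229086
P(M+4) = 10 × 0.572^3 × 0.428^2 = 0.342827
P(M+6) = 10 × 0.572^2 × 0.428^3 = 0.256521
P(M+8) = 5 × 0.572^1 × 0.428^4 = 0.095971
P(M+10) = 0.428^5 = 0.014362
The M+4 peak is largest (0.342827); scaling to 100 gives 17.86 : 66.82 : 100.00 : 74.83 : 27.99 : 4.19.

17.86 : 66.82 : 100.00 : 74.83 : 27.99 : 4.19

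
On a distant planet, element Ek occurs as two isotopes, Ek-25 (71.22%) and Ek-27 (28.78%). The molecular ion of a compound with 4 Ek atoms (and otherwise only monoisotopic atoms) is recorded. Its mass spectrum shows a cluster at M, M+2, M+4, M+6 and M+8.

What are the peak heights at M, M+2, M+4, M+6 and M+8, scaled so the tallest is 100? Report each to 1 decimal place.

The 4 Ek atoms are independent, so intensities follow the terms of (0.7122 + 0.2878)^4.
P(M) = 0.7122^4 = 0.257281
P(M+2) = 4 × 0.7122^3 × 0.2878^1 = 0.415869
P(M+4) = 6 × 0.7122^2 × 0.2878^2 = 0.252079
P(M+6) = 4 × 0.7122^1 × 0.2878^3 = 0.067910
P(M+8) = 0.2878^4 = 0.006861
The M+2 peak is largest (0.415869); scaling to 100 gives 61.9 : 100.0 : 60.6 : 16.3 : 1.6.

61.9 : 100.0 : 60.6 : 16.3 : 1.6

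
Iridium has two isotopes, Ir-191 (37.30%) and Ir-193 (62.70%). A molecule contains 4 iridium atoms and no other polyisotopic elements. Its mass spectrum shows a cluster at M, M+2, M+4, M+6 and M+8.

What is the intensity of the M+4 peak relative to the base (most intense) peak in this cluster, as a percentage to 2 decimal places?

(0.3730 + 0.6270)^4 gives M 0.0194, M+2 0.1302, M+4 0.3282, M+6 0.3678, M+8 0.1546; the largest is M+6.
P(M+6) = C(4,3) × 0.3730^1 × 0.6270^3 = 4 × 0.3730 × 0.24649188 = 0.367766 (base)
P(M+4) = C(4,2) × 0.3730^2 × 0.6270^2 = 6 × 0.139129 × 0.393129 = 0.328174
Relative intensity = 0.328174 / 0.367766 × 100 = 89.23

89.23%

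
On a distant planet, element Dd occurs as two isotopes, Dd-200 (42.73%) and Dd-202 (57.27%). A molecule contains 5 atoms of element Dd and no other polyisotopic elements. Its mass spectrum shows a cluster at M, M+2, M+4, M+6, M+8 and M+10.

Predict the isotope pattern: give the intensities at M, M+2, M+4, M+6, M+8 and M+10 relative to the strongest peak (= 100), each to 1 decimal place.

Expanding (0.4273 + 0.5727)^5:
P(M) = 0.4273^5 = 0.014245
P(M+2) = 5 × 0.4273^4 × 0.5727^1 = 0.095462
P(M+4) = 10 × 0.4273^3 × 0.5727^2 = 0.255890
P(M+6) = 10 × 0.4273^2 × 0.5727^3 = 0.342963
P(M+8) = 5 × 0.4273^1 × 0.5727^4 = 0.229833
P(M+10) = 0.5727^5 = 0.061608
The M+6 peak is largest (0.342963); scaling to 100 gives 4.2 : 27.8 : 74.6 : 100.0 : 67.0 : 18.0.

4.2 : 27.8 : 74.6 : 100.0 : 67.0 : 18.0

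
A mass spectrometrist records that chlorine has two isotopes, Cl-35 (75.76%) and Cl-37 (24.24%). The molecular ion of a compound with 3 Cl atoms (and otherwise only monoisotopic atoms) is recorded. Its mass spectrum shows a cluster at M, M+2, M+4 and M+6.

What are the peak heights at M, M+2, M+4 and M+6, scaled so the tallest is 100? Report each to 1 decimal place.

The 3 Cl atoms are independent, so intensities follow the terms of (0.7576 + 0.2424)^3.
P(M) = 0.7576^3 = 0.434830
P(M+2) = 3 × 0.7576^2 × 0.2424^1 = 0.417382
P(M+4) = 3 × 0.7576^1 × 0.2424^2 = 0.133545
P(M+6) = 0.2424^3 = 0.014243
The M peak is largest (0.434830); scaling to 100 gives 100.0 : 96.0 : 30.7 : 3.3.

100.0 : 96.0 : 30.7 : 3.3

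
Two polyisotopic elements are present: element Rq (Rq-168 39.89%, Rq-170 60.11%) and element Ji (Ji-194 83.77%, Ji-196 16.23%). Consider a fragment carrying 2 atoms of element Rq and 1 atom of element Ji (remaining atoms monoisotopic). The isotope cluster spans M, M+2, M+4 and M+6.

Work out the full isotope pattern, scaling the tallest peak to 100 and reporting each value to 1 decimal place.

31.2 : 100.0 : 89.0 : 13.7

Element Rq pattern (n=2): 0.15912121 : 0.47955758 : 0.36132121
Element Ji pattern (n=1): 0.8377 : 0.1623
Convolve the two distributions (both contribute in 2-u steps):
  M: 0.15912121×0.8377 = 0.133296
  M+2: 0.15912121×0.1623 + 0.47955758×0.8377 = 0.427551
  M+4: 0.47955758×0.1623 + 0.36132121×0.8377 = 0.380511
  M+6: 0.36132121×0.1623 = 0.058642
Scale to base peak (0.427551) = 100: 31.2 : 100.0 : 89.0 : 13.7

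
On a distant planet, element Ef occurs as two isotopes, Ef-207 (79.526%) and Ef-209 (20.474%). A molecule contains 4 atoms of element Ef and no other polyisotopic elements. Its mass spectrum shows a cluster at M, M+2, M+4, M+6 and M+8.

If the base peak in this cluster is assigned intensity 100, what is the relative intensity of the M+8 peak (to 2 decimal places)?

0.43

Binomial terms of (0.79526 + 0.20474)^4: M 0.4000, M+2 0.4119, M+4 0.1591, M+6 0.0273, M+8 0.0018 → M+2 is the base peak.
P(M+2) = C(4,1) × 0.79526^3 × 0.20474^1 = 4 × 0.50295302 × 0.20474 = 0.411898 (base)
P(M+8) = C(4,4) × 0.79526^0 × 0.20474^4 = 1 × 1.0000 × 0.00175716 = 0.001757
Relative intensity = 0.001757 / 0.411898 × 100 = 0.43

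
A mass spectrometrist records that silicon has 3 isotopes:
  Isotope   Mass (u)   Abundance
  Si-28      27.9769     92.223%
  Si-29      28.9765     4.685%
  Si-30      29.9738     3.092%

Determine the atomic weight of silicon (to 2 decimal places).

Average mass = Σ (abundance × isotope mass) = 0.92223 × 27.9769 + 0.04685 × 28.9765 + 0.03092 × 29.9738
= 25.80114 + 1.35755 + 0.92679 = 28.08548 u

28.09 u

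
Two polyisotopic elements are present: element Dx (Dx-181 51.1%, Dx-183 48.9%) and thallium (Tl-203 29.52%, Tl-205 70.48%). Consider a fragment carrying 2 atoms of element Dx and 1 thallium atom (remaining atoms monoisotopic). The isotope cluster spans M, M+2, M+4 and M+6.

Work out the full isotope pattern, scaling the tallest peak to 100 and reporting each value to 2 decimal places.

Element Dx pattern (n=2): 0.261121 : 0.499758 : 0.239121
Thallium pattern (n=1): 0.2952 : 0.7048
Convolve the two distributions (both contribute in 2-u steps):
  M: 0.261121×0.2952 = 0.077083
  M+2: 0.261121×0.7048 + 0.499758×0.2952 = 0.331567
  M+4: 0.499758×0.7048 + 0.239121×0.2952 = 0.422818
  M+6: 0.239121×0.7048 = 0.168532
Scale to base peak (0.422818) = 100: 18.23 : 78.42 : 100.00 : 39.86

18.23 : 78.42 : 100.00 : 39.86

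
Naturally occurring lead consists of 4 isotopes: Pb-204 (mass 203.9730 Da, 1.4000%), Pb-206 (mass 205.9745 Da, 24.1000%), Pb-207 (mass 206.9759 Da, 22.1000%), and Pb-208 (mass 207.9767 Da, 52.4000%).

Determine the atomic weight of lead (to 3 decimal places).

Average mass = Σ (abundance × isotope mass) = 0.014000 × 203.9730 + 0.241000 × 205.9745 + 0.221000 × 206.9759 + 0.524000 × 207.9767
= 2.85562 + 49.63985 + 45.74167 + 108.97979 = 207.21693 Da

207.217 Da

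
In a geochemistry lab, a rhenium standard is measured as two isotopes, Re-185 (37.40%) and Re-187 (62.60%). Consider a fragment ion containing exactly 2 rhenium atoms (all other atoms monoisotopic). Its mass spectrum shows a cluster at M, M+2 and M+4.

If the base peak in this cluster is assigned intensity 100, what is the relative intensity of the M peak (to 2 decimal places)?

Term probabilities: M 0.1399, M+2 0.4682, M+4 0.3919. Base peak = M+2.
P(M+2) = C(2,1) × 0.3740^1 × 0.6260^1 = 2 × 0.3740 × 0.6260 = 0.468248 (base)
P(M) = C(2,0) × 0.3740^2 × 0.6260^0 = 1 × 0.139876 × 1.0000 = 0.139876
Relative intensity = 0.139876 / 0.468248 × 100 = 29.87

29.87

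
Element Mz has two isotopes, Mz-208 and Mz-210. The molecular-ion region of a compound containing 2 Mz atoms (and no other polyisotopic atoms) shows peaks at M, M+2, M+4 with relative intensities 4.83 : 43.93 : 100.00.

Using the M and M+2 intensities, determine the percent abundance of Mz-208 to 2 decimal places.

Let p = fractional abundance of Mz-208. I(M+2)/I(M) = [C(2,1)·p^1·(1−p)] / p^2 = 2·(1−p)/p = 43.93/4.83 = 9.0952
(1−p)/p = 9.0952/2 = 4.5476  ⇒  p = 1/(1 + 4.5476) = 0.1803
Mz-208: 18.03%, Mz-210: 81.97%.

18.03%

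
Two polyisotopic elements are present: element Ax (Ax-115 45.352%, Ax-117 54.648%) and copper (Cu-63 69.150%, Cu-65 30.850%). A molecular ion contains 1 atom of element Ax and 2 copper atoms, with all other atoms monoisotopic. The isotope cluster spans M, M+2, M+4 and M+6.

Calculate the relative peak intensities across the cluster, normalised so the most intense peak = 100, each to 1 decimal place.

Element Ax pattern (n=1): 0.45352 : 0.54648
Copper pattern (n=2): 0.47817225 : 0.4266555 : 0.09517225
Convolve the two distributions (both contribute in 2-u steps):
  M: 0.45352×0.47817225 = 0.216861
  M+2: 0.45352×0.4266555 + 0.54648×0.47817225 = 0.454808
  M+4: 0.45352×0.09517225 + 0.54648×0.4266555 = 0.276321
  M+6: 0.54648×0.09517225 = 0.052010
Scale to base peak (0.454808) = 100: 47.7 : 100.0 : 60.8 : 11.4

47.7 : 100.0 : 60.8 : 11.4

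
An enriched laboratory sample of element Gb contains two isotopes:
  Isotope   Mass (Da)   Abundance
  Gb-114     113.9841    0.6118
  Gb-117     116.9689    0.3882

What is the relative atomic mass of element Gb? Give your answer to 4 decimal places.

Weight each isotope mass by its fractional abundance: 0.6118 × 113.9841 + 0.3882 × 116.9689
= 69.73547 + 45.40733 = 115.14280 Da

115.1428 Da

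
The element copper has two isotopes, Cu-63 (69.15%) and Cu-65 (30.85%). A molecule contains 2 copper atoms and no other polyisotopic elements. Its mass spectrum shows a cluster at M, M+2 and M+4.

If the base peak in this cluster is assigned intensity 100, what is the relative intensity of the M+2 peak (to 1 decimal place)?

89.2

(0.6915 + 0.3085)^2 gives M 0.4782, M+2 0.4267, M+4 0.0952; the largest is M.
P(M) = C(2,0) × 0.6915^2 × 0.3085^0 = 1 × 0.47817225 × 1.0000 = 0.478172 (base)
P(M+2) = C(2,1) × 0.6915^1 × 0.3085^1 = 2 × 0.6915 × 0.3085 = 0.426656
Relative intensity = 0.426656 / 0.478172 × 100 = 89.2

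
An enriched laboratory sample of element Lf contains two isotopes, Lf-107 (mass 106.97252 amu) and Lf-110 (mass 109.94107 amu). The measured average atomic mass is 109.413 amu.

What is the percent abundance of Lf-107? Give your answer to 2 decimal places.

Writing the weighted mean with unknown fraction x of Lf-107:
106.97252·x + 109.94107·(1 − x) = 109.413
(106.97252 − 109.94107)·x = 109.413 − 109.94107
x = -0.52807 / -2.96855 = 0.17789 → 17.79% Lf-107, 82.21% Lf-110.

17.79%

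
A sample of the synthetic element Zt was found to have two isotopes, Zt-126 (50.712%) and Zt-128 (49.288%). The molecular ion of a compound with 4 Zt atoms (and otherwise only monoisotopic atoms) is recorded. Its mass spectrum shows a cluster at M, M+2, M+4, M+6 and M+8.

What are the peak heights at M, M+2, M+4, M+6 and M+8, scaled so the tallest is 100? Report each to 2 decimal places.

17.64 : 68.59 : 100.00 : 64.79 : 15.74

The 4 Zt atoms are independent, so intensities follow the terms of (0.50712 + 0.49288)^4.
P(M) = 0.50712^4 = 0.066137
P(M+2) = 4 × 0.50712^3 × 0.49288^1 = 0.257119
P(M+4) = 6 × 0.50712^2 × 0.49288^2 = 0.374848
P(M+6) = 4 × 0.50712^1 × 0.49288^3 = 0.242881
P(M+8) = 0.49288^4 = 0.059015
The M+4 peak is largest (0.374848); scaling to 100 gives 17.64 : 68.59 : 100.00 : 64.79 : 15.74.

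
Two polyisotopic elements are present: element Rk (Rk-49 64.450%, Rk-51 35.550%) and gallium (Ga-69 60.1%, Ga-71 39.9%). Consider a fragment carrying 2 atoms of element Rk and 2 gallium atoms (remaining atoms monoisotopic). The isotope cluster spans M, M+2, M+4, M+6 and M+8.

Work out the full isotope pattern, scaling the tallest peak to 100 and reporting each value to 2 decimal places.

Element Rk pattern (n=2): 0.41538025 : 0.4582395 : 0.12638025
Gallium pattern (n=2): 0.361201 : 0.479598 : 0.159201
Convolve the two distributions (both contribute in 2-u steps):
  M: 0.41538025×0.361201 = 0.150036
  M+2: 0.41538025×0.479598 + 0.4582395×0.361201 = 0.364732
  M+4: 0.41538025×0.159201 + 0.4582395×0.479598 + 0.12638025×0.361201 = 0.331548
  M+6: 0.4582395×0.159201 + 0.12638025×0.479598 = 0.133564
  M+8: 0.12638025×0.159201 = 0.020120
Scale to base peak (0.364732) = 100: 41.14 : 100.00 : 90.90 : 36.62 : 5.52

41.14 : 100.00 : 90.90 : 36.62 : 5.52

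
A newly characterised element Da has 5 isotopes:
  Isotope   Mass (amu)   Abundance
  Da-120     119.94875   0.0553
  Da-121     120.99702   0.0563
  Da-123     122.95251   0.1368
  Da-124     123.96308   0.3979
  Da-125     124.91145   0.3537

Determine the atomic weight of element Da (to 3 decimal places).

123.771 amu

Weight each isotope mass by its fractional abundance: 0.0553 × 119.94875 + 0.0563 × 120.99702 + 0.1368 × 122.95251 + 0.3979 × 123.96308 + 0.3537 × 124.91145
= 6.633166 + 6.812132 + 16.819903 + 49.324910 + 44.181180 = 123.771291 amu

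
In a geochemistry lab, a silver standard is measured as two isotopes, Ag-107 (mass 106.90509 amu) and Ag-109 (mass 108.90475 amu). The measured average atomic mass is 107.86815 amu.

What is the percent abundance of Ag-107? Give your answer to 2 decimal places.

51.84%

With x = fraction of Ag-107 (so Ag-109 is 1 − x):
106.90509·x + 108.90475·(1 − x) = 107.86815
(106.90509 − 108.90475)·x = 107.86815 − 108.90475
x = -1.03660 / -1.99966 = 0.51839 → 51.84% Ag-107, 48.16% Ag-109.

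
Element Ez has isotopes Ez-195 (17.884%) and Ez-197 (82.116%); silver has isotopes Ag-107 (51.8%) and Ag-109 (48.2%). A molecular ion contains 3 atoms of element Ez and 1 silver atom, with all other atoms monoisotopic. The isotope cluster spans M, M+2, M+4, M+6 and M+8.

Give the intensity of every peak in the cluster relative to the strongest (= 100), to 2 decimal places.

Element Ez pattern (n=3): 0.00571997 : 0.07879132 : 0.36177745 : 0.55371126
Silver pattern (n=1): 0.5180 : 0.4820
Convolve the two distributions (both contribute in 2-u steps):
  M: 0.00571997×0.5180 = 0.002963
  M+2: 0.00571997×0.4820 + 0.07879132×0.5180 = 0.043571
  M+4: 0.07879132×0.4820 + 0.36177745×0.5180 = 0.225378
  M+6: 0.36177745×0.4820 + 0.55371126×0.5180 = 0.461199
  M+8: 0.55371126×0.4820 = 0.266889
Scale to base peak (0.461199) = 100: 0.64 : 9.45 : 48.87 : 100.00 : 57.87

0.64 : 9.45 : 48.87 : 100.00 : 57.87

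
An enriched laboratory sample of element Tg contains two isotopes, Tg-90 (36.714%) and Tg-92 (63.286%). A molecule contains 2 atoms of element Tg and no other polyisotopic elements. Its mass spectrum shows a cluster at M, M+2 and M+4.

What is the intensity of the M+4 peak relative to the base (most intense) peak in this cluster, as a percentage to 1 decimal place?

(0.36714 + 0.63286)^2 gives M 0.1348, M+2 0.4647, M+4 0.4005; the largest is M+2.
P(M+2) = C(2,1) × 0.36714^1 × 0.63286^1 = 2 × 0.36714 × 0.63286 = 0.464696 (base)
P(M+4) = C(2,2) × 0.36714^0 × 0.63286^2 = 1 × 1.0000 × 0.40051178 = 0.400512
Relative intensity = 0.400512 / 0.464696 × 100 = 86.2

86.2%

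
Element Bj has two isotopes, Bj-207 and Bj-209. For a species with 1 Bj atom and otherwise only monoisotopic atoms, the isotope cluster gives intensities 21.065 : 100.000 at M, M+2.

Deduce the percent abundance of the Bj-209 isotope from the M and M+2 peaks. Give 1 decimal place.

82.6%

Write p for the Bj-207 fraction. I(M+2)/I(M) = [C(1,1)·p^0·(1−p)] / p^1 = 1·(1−p)/p = 100.000/21.065 = 4.7472
(1−p)/p = 4.7472/1 = 4.7472  ⇒  p = 1/(1 + 4.7472) = 0.1740
Bj-207: 17.4%, Bj-209: 82.6%.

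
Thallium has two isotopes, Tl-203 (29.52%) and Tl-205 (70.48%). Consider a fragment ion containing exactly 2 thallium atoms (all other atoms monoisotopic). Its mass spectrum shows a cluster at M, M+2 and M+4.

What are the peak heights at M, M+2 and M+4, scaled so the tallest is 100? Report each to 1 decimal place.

The 2 Tl atoms are independent, so intensities follow the terms of (0.2952 + 0.7048)^2.
P(M) = 0.2952^2 = 0.087143
P(M+2) = 2 × 0.2952^1 × 0.7048^1 = 0.416114
P(M+4) = 0.7048^2 = 0.496743
The M+4 peak is largest (0.496743); scaling to 100 gives 17.5 : 83.8 : 100.0.

17.5 : 83.8 : 100.0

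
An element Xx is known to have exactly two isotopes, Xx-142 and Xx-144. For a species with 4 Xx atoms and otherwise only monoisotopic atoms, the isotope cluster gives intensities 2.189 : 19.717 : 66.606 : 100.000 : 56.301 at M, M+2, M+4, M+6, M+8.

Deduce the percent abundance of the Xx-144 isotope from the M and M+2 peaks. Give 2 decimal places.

69.25%

Write p for the Xx-142 fraction. I(M+2)/I(M) = [C(4,1)·p^3·(1−p)] / p^4 = 4·(1−p)/p = 19.717/2.189 = 9.0073
(1−p)/p = 9.0073/4 = 2.2518  ⇒  p = 1/(1 + 2.2518) = 0.3075
Xx-142: 30.75%, Xx-144: 69.25%.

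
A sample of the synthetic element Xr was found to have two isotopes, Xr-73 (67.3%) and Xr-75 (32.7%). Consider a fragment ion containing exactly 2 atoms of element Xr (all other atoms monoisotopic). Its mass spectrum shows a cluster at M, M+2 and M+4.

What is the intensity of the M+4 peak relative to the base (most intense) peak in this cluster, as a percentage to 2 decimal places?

23.61%

Binomial terms of (0.673 + 0.327)^2: M 0.4529, M+2 0.4401, M+4 0.1069 → M is the base peak.
P(M) = C(2,0) × 0.673^2 × 0.327^0 = 1 × 0.452929 × 1.0000 = 0.452929 (base)
P(M+4) = C(2,2) × 0.673^0 × 0.327^2 = 1 × 1.0000 × 0.106929 = 0.106929
Relative intensity = 0.106929 / 0.452929 × 100 = 23.61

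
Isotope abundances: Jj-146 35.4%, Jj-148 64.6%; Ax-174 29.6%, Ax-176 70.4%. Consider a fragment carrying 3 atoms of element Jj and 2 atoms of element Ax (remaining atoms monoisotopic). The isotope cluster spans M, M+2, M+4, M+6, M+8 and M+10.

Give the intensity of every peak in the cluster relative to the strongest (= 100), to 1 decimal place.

Element Jj pattern (n=3): 0.04436186 : 0.24286241 : 0.44318959 : 0.26958614
Element Ax pattern (n=2): 0.087616 : 0.416768 : 0.495616
Convolve the two distributions (both contribute in 2-u steps):
  M: 0.04436186×0.087616 = 0.003887
  M+2: 0.04436186×0.416768 + 0.24286241×0.087616 = 0.039767
  M+4: 0.04436186×0.495616 + 0.24286241×0.416768 + 0.44318959×0.087616 = 0.162034
  M+6: 0.24286241×0.495616 + 0.44318959×0.416768 + 0.26958614×0.087616 = 0.328694
  M+8: 0.44318959×0.495616 + 0.26958614×0.416768 = 0.332007
  M+10: 0.26958614×0.495616 = 0.133611
Scale to base peak (0.332007) = 100: 1.2 : 12.0 : 48.8 : 99.0 : 100.0 : 40.2

1.2 : 12.0 : 48.8 : 99.0 : 100.0 : 40.2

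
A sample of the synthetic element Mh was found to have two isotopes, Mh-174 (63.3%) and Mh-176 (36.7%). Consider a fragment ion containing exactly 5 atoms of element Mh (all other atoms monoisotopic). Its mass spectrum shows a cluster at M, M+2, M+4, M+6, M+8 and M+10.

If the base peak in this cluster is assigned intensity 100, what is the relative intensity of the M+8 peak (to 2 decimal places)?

16.81

Binomial terms of (0.633 + 0.367)^5: M 0.1016, M+2 0.2946, M+4 0.3416, M+6 0.1981, M+8 0.0574, M+10 0.0067 → M+4 is the base peak.
P(M+4) = C(5,2) × 0.633^3 × 0.367^2 = 10 × 0.25363614 × 0.134689 = 0.341620 (base)
P(M+8) = C(5,4) × 0.633^1 × 0.367^4 = 5 × 0.6330 × 0.01814113 = 0.057417
Relative intensity = 0.057417 / 0.341620 × 100 = 16.81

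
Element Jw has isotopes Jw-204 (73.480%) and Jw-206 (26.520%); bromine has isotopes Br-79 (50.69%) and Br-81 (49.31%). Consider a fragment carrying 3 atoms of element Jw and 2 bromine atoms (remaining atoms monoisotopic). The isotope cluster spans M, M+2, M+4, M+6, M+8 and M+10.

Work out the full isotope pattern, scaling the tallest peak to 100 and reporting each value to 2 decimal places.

29.04 : 87.94 : 100.00 : 53.20 : 13.39 : 1.29

Element Jw pattern (n=3): 0.39674133 : 0.42956914 : 0.15503774 : 0.01865179
Bromine pattern (n=2): 0.25694761 : 0.49990478 : 0.24314761
Convolve the two distributions (both contribute in 2-u steps):
  M: 0.39674133×0.25694761 = 0.101942
  M+2: 0.39674133×0.49990478 + 0.42956914×0.25694761 = 0.308710
  M+4: 0.39674133×0.24314761 + 0.42956914×0.49990478 + 0.15503774×0.25694761 = 0.351047
  M+6: 0.42956914×0.24314761 + 0.15503774×0.49990478 + 0.01865179×0.25694761 = 0.186745
  M+8: 0.15503774×0.24314761 + 0.01865179×0.49990478 = 0.047021
  M+10: 0.01865179×0.24314761 = 0.004535
Scale to base peak (0.351047) = 100: 29.04 : 87.94 : 100.00 : 53.20 : 13.39 : 1.29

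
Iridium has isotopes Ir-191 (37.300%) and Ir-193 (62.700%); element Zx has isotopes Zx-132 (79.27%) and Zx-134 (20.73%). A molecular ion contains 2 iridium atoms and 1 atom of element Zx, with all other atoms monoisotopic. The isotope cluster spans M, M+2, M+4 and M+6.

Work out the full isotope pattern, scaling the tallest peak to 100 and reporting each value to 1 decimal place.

27.0 : 97.8 : 100.0 : 19.9

Iridium pattern (n=2): 0.139129 : 0.467742 : 0.393129
Element Zx pattern (n=1): 0.7927 : 0.2073
Convolve the two distributions (both contribute in 2-u steps):
  M: 0.139129×0.7927 = 0.110288
  M+2: 0.139129×0.2073 + 0.467742×0.7927 = 0.399621
  M+4: 0.467742×0.2073 + 0.393129×0.7927 = 0.408596
  M+6: 0.393129×0.2073 = 0.081496
Scale to base peak (0.408596) = 100: 27.0 : 97.8 : 100.0 : 19.9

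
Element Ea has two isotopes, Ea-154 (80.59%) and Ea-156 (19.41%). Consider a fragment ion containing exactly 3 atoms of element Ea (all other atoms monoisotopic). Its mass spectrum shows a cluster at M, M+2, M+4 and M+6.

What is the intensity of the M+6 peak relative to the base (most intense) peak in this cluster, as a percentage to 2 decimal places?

(0.8059 + 0.1941)^3 gives M 0.5234, M+2 0.3782, M+4 0.0911, M+6 0.0073; the largest is M.
P(M) = C(3,0) × 0.8059^3 × 0.1941^0 = 1 × 0.52341175 × 1.0000 = 0.523412 (base)
P(M+6) = C(3,3) × 0.8059^0 × 0.1941^3 = 1 × 1.0000 × 0.00731268 = 0.007313
Relative intensity = 0.007313 / 0.523412 × 100 = 1.40

1.40%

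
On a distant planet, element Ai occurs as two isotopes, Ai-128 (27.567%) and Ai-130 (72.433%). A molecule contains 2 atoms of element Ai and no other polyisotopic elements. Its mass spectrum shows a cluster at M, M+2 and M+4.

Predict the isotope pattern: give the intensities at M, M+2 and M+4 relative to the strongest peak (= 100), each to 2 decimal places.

Expanding (0.27567 + 0.72433)^2:
P(M) = 0.27567^2 = 0.075994
P(M+2) = 2 × 0.27567^1 × 0.72433^1 = 0.399352
P(M+4) = 0.72433^2 = 0.524654
The M+4 peak is largest (0.524654); scaling to 100 gives 14.48 : 76.12 : 100.00.

14.48 : 76.12 : 100.00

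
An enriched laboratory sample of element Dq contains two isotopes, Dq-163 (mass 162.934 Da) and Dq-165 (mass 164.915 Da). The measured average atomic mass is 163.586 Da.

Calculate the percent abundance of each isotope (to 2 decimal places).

Let x be the fractional abundance of Dq-163; then Dq-165 has abundance 1 − x.
162.934·x + 164.915·(1 − x) = 163.586
(162.934 − 164.915)·x = 163.586 − 164.915
x = -1.329 / -1.981 = 0.67087 → 67.09% Dq-163, 32.91% Dq-165.

Dq-163: 67.09%, Dq-165: 32.91%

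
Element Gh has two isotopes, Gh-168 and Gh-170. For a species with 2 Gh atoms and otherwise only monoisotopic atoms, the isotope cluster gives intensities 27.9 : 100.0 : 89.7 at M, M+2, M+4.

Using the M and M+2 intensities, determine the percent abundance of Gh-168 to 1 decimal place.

Let p = fractional abundance of Gh-168. I(M+2)/I(M) = [C(2,1)·p^1·(1−p)] / p^2 = 2·(1−p)/p = 100.0/27.9 = 3.5842
(1−p)/p = 3.5842/2 = 1.7921  ⇒  p = 1/(1 + 1.7921) = 0.3582
Gh-168: 35.8%, Gh-170: 64.2%.

35.8%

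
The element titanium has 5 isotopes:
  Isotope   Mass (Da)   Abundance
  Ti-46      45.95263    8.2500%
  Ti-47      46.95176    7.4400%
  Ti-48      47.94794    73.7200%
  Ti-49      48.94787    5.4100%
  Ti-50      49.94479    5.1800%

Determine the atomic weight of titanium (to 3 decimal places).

47.867 Da

Weight each isotope mass by its fractional abundance: 0.082500 × 45.95263 + 0.074400 × 46.95176 + 0.737200 × 47.94794 + 0.054100 × 48.94787 + 0.051800 × 49.94479
= 3.791092 + 3.493211 + 35.347221 + 2.648080 + 2.587140 = 47.866744 Da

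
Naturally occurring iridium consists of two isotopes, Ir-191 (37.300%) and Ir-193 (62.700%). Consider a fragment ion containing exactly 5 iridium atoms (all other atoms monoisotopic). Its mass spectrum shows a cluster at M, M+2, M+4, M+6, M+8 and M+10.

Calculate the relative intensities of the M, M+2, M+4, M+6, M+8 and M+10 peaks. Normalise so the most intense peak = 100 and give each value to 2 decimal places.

The 5 Ir atoms are independent, so intensities follow the terms of (0.37300 + 0.62700)^5.
P(M) = 0.37300^5 = 0.007220
P(M+2) = 5 × 0.37300^4 × 0.62700^1 = 0.060684
P(M+4) = 10 × 0.37300^3 × 0.62700^2 = 0.204015
P(M+6) = 10 × 0.37300^2 × 0.62700^3 = 0.342942
P(M+8) = 5 × 0.37300^1 × 0.62700^4 = 0.288237
P(M+10) = 0.62700^5 = 0.096903
The M+6 peak is largest (0.342942); scaling to 100 gives 2.11 : 17.70 : 59.49 : 100.00 : 84.05 : 28.26.

2.11 : 17.70 : 59.49 : 100.00 : 84.05 : 28.26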